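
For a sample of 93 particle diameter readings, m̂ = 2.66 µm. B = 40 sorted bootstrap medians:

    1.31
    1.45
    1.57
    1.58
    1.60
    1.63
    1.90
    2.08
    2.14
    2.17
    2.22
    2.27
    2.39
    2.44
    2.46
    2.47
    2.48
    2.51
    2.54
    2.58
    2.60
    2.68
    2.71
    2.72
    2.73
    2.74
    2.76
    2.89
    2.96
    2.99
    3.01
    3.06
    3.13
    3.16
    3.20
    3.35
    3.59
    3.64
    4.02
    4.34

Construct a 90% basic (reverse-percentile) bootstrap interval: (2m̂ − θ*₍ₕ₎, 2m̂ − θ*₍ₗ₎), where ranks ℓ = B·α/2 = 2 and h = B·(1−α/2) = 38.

(1.68, 3.87)

Percentile endpoints at ranks 2 and 38: θ*₍2₎ = 1.45, θ*₍38₎ = 3.64.
Basic interval reflects these around m̂:
  lower = 2 × 2.66 − 3.64 = 1.68
  upper = 2 × 2.66 − 1.45 = 3.87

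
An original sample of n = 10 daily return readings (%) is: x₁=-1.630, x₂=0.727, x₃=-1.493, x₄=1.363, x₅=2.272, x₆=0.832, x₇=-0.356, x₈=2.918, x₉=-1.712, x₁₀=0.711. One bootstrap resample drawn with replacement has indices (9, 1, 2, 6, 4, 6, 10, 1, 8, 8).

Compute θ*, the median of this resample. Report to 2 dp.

Resample values: -1.712, -1.630, 0.727, 0.832, 1.363, 0.832, 0.711, -1.630, 2.918, 2.918.
Sorted: -1.712, -1.630, -1.630, 0.711, 0.727, 0.832, 0.832, 1.363, 2.918, 2.918
Median = average of the two middle values = 0.78

θ* = 0.78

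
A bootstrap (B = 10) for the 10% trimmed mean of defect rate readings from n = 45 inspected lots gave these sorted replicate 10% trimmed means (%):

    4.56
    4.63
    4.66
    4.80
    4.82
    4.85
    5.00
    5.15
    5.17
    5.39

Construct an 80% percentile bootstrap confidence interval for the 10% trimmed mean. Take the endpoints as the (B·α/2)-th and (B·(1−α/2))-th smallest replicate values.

(4.56, 5.17)

α = 0.20; lower rank = 10 × 0.100 = 1; upper rank = 10 × 0.900 = 9.
The 1st smallest replicate is 4.56; the 9th is 5.17.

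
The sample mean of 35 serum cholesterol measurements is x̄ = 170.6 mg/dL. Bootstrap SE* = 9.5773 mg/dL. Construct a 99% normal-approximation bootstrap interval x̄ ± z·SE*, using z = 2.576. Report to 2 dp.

(145.93, 195.27)

Margin = 2.576 × 9.5773 = 24.671
Interval: 170.6 ± 24.671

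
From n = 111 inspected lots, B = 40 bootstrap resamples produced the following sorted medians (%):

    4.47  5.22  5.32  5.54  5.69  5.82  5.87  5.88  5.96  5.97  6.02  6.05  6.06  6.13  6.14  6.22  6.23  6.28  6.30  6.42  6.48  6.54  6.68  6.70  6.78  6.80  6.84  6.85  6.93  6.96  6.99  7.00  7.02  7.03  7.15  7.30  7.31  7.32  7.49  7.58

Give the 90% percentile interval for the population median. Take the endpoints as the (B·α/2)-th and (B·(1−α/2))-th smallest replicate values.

(5.22, 7.32)

α = 0.10; lower rank = 40 × 0.050 = 2; upper rank = 40 × 0.950 = 38.
The 2nd smallest replicate is 5.22; the 38th is 7.32.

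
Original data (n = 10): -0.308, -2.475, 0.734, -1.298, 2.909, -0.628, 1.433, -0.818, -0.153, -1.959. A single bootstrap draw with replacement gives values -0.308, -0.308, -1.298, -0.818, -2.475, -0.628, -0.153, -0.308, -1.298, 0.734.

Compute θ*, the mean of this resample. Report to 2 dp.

θ* = -0.69

Mean = ((-0.308) + (-0.308) + (-1.298) + (-0.818) + (-2.475) + (-0.628) + (-0.153) + (-0.308) + (-1.298) + 0.734) / 10 = -6.8600 / 10 = -0.69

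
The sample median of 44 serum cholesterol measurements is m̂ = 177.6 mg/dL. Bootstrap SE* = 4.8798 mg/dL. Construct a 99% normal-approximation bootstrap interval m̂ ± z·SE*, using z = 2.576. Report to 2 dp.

(165.03, 190.17)

Margin = 2.576 × 4.8798 = 12.570
Interval: 177.6 ± 12.570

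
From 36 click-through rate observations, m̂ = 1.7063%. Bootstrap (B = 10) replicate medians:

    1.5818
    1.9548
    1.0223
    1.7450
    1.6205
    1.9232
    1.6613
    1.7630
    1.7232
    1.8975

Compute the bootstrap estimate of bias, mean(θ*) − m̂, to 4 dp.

mean(θ*) = (1.5818 + 1.9548 + 1.0223 + 1.7450 + 1.6205 + 1.9232 + 1.6613 + 1.7630 + 1.7232 + 1.8975) / 10 = 1.68926
bias = 1.68926 − 1.7063

bias = −0.0170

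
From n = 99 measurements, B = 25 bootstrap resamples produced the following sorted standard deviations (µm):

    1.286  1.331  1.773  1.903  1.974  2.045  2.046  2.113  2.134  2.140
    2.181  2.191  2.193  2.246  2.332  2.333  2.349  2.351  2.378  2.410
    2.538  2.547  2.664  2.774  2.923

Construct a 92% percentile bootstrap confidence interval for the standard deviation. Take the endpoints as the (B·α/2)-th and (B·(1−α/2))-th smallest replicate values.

α = 0.08; lower rank = 25 × 0.040 = 1; upper rank = 25 × 0.960 = 24.
The 1st smallest replicate is 1.286; the 24th is 2.774.

(1.286, 2.774)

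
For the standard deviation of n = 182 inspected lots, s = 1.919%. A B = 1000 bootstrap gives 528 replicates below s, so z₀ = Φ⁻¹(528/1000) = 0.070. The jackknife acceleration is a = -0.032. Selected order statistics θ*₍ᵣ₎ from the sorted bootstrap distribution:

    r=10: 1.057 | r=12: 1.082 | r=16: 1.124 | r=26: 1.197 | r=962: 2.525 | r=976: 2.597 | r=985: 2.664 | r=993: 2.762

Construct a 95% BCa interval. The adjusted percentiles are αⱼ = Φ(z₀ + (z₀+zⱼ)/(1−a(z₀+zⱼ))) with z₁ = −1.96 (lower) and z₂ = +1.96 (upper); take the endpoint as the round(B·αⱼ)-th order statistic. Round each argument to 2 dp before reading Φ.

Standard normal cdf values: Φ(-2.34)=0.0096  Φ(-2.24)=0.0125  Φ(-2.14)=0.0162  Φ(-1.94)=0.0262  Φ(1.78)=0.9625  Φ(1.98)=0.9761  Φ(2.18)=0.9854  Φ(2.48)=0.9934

Lower: z₀ + z₁ = 0.070 + (-1.960) = -1.890; 1 − a(z₀+z₁) = 1 − (-0.032)(-1.890) = 0.9395; argument = 0.070 + (-1.890)/0.9395 = -1.9417 → -1.94.
α₁ = Φ(-1.94) = 0.0262; rank = round(1000 × 0.0262) = 26; θ*₍26₎ = 1.197.
Upper: z₀ + z₂ = 2.030; 1 − a(z₀+z₂) = 1.0650; argument = 1.9762 → 1.98; α₂ = 0.9761; rank = 976; θ*₍976₎ = 2.597.

(1.197, 2.597)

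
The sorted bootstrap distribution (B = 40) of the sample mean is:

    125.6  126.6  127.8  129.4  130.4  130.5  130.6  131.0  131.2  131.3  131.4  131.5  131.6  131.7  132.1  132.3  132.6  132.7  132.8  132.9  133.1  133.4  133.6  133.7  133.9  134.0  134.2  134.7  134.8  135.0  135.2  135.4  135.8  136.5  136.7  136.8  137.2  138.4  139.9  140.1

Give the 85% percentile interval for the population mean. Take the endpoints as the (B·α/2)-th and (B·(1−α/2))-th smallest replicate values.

(127.8, 137.2)

α = 0.15; lower rank = 40 × 0.075 = 3; upper rank = 40 × 0.925 = 37.
The 3rd smallest replicate is 127.8; the 37th is 137.2.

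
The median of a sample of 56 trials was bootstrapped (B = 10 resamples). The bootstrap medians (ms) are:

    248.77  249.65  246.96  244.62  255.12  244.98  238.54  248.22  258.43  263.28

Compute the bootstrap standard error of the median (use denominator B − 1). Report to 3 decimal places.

Bootstrap SE is the standard deviation of the 10 replicate medians.
Mean of replicates: (248.77 + 249.65 + 246.96 + 244.62 + 255.12 + 244.98 + 238.54 + 248.22 + 258.43 + 263.28) / 10 = 2498.5700 / 10 = 249.8570
Sum of squared deviations: (−1.0870)² + (−0.2070)² + (−2.8970)² + (−5.2370)² + (+5.2630)² + (−4.8770)² + (−11.3170)² + (−1.6370)² + (+8.5730)² + (+13.4230)² = 472.9550
Variance = 472.9550 / 9 = 52.5506
SE* = √52.5506

SE* = 7.249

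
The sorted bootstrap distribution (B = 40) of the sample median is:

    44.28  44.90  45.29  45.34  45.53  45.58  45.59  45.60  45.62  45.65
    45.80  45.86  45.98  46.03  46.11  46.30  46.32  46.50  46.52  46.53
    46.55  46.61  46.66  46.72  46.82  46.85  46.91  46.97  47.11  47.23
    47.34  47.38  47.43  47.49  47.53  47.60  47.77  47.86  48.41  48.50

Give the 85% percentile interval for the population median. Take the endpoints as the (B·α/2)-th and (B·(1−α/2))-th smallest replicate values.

α = 0.15; lower rank = 40 × 0.075 = 3; upper rank = 40 × 0.925 = 37.
The 3rd smallest replicate is 45.29; the 37th is 47.77.

(45.29, 47.77)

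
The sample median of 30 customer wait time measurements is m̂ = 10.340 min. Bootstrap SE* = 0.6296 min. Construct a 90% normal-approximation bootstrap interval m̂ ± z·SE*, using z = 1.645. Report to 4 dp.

Margin = 1.645 × 0.6296 = 1.03569
Interval: 10.340 ± 1.03569

(9.3043, 11.3757)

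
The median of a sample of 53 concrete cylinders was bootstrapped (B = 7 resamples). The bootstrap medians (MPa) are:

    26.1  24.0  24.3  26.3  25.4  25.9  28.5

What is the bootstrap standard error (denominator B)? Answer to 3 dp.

SE* = 1.378

Bootstrap SE is the standard deviation of the 7 replicate medians.
Mean of replicates: (26.1 + 24.0 + 24.3 + 26.3 + 25.4 + 25.9 + 28.5) / 7 = 180.5000 / 7 = 25.7857
Sum of squared deviations: (+0.3143)² + (−1.7857)² + (−1.4857)² + (+0.5143)² + (−0.3857)² + (+0.1143)² + (+2.7143)² = 13.2886
Variance = 13.2886 / 7 = 1.8984
SE* = √1.8984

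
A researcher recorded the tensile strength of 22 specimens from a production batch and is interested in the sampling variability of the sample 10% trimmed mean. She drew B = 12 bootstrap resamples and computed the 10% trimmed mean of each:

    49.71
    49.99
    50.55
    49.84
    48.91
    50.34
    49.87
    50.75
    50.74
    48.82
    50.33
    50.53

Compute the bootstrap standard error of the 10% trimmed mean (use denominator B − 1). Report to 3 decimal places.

Bootstrap SE is the standard deviation of the 12 replicate 10% trimmed means.
Mean of replicates: (49.71 + 49.99 + 50.55 + 49.84 + 48.91 + 50.34 + 49.87 + 50.75 + 50.74 + 48.82 + 50.33 + 50.53) / 12 = 600.3800 / 12 = 50.0317
Sum of squared deviations: (−0.3217)² + (−0.0417)² + (+0.5183)² + (−0.1917)² + (−1.1217)² + (+0.3083)² + (−0.1617)² + (+0.7183)² + (+0.7083)² + (−1.2117)² + (+0.2983)² + (+0.4983)² = 4.6132
Variance = 4.6132 / 11 = 0.4194
SE* = √0.4194

SE* = 0.648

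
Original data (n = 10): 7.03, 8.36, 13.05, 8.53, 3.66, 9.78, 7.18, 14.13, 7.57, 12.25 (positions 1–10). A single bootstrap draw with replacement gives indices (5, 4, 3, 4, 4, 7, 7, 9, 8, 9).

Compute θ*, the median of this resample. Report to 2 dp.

θ* = 8.05

Resample values: 3.66, 8.53, 13.05, 8.53, 8.53, 7.18, 7.18, 7.57, 14.13, 7.57.
Sorted: 3.66, 7.18, 7.18, 7.57, 7.57, 8.53, 8.53, 8.53, 13.05, 14.13
Median = average of the two middle values = 8.05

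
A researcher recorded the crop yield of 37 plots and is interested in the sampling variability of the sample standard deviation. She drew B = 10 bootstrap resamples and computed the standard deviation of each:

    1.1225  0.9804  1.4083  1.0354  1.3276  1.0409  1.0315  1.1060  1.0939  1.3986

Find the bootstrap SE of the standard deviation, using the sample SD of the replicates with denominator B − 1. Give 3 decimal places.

SE* = 0.161

Bootstrap SE is the standard deviation of the 10 replicate standard deviations.
Mean of replicates: (1.1225 + 0.9804 + 1.4083 + 1.0354 + 1.3276 + 1.0409 + 1.0315 + 1.1060 + 1.0939 + 1.3986) / 10 = 11.54510 / 10 = 1.15451
Sum of squared deviations: (−0.03201)² + (−0.17411)² + (+0.25379)² + (−0.11911)² + (+0.17309)² + (−0.11361)² + (−0.12301)² + (−0.04851)² + (−0.06061)² + (+0.24409)² = 0.23354
Variance = 0.23354 / 9 = 0.02595
SE* = √0.02595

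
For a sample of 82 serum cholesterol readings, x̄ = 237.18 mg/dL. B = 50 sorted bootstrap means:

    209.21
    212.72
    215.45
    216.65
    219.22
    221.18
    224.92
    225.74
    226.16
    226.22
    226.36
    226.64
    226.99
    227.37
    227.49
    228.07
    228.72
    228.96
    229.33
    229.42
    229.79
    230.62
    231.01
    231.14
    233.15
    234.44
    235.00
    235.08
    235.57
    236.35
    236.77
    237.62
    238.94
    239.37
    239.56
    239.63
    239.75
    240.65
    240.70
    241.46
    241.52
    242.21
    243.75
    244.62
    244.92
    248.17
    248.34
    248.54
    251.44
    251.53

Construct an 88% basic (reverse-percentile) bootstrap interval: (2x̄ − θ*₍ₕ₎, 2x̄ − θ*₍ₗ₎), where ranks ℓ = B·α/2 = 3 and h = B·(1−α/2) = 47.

Percentile endpoints at ranks 3 and 47: θ*₍3₎ = 215.45, θ*₍47₎ = 248.34.
Basic interval reflects these around x̄:
  lower = 2 × 237.18 − 248.34 = 226.02
  upper = 2 × 237.18 − 215.45 = 258.91

(226.02, 258.91)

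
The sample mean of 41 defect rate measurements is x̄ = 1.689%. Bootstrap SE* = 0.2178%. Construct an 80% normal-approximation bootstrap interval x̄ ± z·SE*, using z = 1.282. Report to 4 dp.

(1.4098, 1.9682)

Margin = 1.282 × 0.2178 = 0.27922
Interval: 1.689 ± 0.27922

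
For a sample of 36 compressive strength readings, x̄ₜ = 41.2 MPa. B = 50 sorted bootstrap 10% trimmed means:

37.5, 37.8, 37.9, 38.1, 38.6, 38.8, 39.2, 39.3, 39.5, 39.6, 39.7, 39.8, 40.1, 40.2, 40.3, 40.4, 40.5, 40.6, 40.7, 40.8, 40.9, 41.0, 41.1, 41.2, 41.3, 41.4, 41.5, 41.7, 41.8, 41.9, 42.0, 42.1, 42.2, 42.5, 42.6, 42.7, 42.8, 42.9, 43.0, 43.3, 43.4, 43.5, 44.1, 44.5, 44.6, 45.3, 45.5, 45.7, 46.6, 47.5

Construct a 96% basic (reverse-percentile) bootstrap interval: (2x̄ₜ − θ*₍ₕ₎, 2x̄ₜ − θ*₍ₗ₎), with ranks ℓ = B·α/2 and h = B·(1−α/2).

Percentile endpoints at ranks 1 and 49: θ*₍1₎ = 37.5, θ*₍49₎ = 46.6.
Basic interval reflects these around x̄ₜ:
  lower = 2 × 41.2 − 46.6 = 35.8
  upper = 2 × 41.2 − 37.5 = 44.9

(35.8, 44.9)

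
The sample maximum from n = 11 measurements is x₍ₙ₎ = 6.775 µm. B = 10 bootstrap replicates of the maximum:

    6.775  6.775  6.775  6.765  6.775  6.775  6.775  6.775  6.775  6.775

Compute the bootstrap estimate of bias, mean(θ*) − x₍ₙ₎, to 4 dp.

bias = −0.0010

mean(θ*) = (6.775 + 6.775 + 6.775 + 6.765 + 6.775 + 6.775 + 6.775 + 6.775 + 6.775 + 6.775) / 10 = 6.77400
bias = 6.77400 − 6.775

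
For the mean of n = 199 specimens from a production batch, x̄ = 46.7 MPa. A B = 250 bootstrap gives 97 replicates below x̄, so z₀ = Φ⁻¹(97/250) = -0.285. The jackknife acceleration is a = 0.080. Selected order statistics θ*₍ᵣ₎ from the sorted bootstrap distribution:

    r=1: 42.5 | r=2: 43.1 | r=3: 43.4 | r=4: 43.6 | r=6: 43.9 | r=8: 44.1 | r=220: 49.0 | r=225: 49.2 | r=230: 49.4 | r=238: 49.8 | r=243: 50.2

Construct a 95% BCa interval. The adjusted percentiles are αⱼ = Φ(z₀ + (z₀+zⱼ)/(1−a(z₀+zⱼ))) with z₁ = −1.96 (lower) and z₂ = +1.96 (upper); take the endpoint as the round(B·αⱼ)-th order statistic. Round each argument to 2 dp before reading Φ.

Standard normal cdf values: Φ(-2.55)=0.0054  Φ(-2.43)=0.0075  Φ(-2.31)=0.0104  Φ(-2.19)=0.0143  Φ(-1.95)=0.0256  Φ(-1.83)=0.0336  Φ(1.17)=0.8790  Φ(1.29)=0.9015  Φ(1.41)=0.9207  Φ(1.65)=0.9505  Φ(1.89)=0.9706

Lower: z₀ + z₁ = -0.285 + (-1.960) = -2.245; 1 − a(z₀+z₁) = 1 − (0.080)(-2.245) = 1.1796; argument = -0.285 + (-2.245)/1.1796 = -2.1882 → -2.19.
α₁ = Φ(-2.19) = 0.0143; rank = round(250 × 0.0143) = 4; θ*₍4₎ = 43.6.
Upper: z₀ + z₂ = 1.675; 1 − a(z₀+z₂) = 0.8660; argument = 1.6492 → 1.65; α₂ = 0.9505; rank = 238; θ*₍238₎ = 49.8.

(43.6, 49.8)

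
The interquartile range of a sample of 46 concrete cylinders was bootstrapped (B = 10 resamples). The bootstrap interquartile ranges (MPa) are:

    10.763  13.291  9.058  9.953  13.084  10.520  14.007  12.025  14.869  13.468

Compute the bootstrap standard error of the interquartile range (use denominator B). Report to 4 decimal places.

Bootstrap SE is the standard deviation of the 10 replicate interquartile ranges.
Mean of replicates: (10.763 + 13.291 + 9.058 + 9.953 + 13.084 + 10.520 + 14.007 + 12.025 + 14.869 + 13.468) / 10 = 121.03800 / 10 = 12.10380
Sum of squared deviations: (−1.34080)² + (+1.18720)² + (−3.04580)² + (−2.15080)² + (+0.98020)² + (−1.58380)² + (+1.90320)² + (−0.07880)² + (+2.76520)² + (+1.36420)² = 33.71499
Variance = 33.71499 / 10 = 3.37150
SE* = √3.37150

SE* = 1.8362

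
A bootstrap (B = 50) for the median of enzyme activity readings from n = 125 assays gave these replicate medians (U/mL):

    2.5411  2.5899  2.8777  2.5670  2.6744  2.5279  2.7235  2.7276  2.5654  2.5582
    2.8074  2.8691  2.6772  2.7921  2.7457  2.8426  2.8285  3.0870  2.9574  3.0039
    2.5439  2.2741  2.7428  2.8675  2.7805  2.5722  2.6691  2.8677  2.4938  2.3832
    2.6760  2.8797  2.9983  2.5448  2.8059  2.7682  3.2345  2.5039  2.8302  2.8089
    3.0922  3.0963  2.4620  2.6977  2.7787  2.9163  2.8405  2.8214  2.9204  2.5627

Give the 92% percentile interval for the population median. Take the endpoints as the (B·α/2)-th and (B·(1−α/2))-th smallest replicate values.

Sorted replicates: 2.2741, 2.3832, 2.4620, 2.4938, 2.5039, 2.5279, 2.5411, 2.5439, 2.5448, 2.5582, 2.5627, 2.5654, 2.5670, 2.5722, 2.5899, 2.6691, 2.6744, 2.6760, 2.6772, 2.6977, 2.7235, 2.7276, 2.7428, 2.7457, 2.7682, 2.7787, 2.7805, 2.7921, 2.8059, 2.8074, 2.8089, 2.8214, 2.8285, 2.8302, 2.8405, 2.8426, 2.8675, 2.8677, 2.8691, 2.8777, 2.8797, 2.9163, 2.9204, 2.9574, 2.9983, 3.0039, 3.0870, 3.0922, 3.0963, 3.2345
α = 0.08; lower rank = 50 × 0.040 = 2; upper rank = 50 × 0.960 = 48.
The 2nd smallest replicate is 2.3832; the 48th is 3.0922.

(2.3832, 3.0922)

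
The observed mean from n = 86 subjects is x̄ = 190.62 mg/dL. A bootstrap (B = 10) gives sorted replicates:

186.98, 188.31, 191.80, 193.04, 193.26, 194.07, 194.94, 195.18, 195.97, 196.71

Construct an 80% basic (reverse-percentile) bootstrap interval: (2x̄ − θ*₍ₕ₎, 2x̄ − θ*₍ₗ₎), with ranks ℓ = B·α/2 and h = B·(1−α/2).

Percentile endpoints at ranks 1 and 9: θ*₍1₎ = 186.98, θ*₍9₎ = 195.97.
Basic interval reflects these around x̄:
  lower = 2 × 190.62 − 195.97 = 185.27
  upper = 2 × 190.62 − 186.98 = 194.26

(185.27, 194.26)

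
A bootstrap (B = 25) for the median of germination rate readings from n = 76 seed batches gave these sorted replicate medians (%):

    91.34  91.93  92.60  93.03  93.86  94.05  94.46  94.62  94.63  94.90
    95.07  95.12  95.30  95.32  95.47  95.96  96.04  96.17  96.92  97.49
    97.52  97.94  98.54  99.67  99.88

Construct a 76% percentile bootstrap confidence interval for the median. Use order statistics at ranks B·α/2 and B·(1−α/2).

(92.60, 97.94)

α = 0.24; lower rank = 25 × 0.120 = 3; upper rank = 25 × 0.880 = 22.
The 3rd smallest replicate is 92.60; the 22nd is 97.94.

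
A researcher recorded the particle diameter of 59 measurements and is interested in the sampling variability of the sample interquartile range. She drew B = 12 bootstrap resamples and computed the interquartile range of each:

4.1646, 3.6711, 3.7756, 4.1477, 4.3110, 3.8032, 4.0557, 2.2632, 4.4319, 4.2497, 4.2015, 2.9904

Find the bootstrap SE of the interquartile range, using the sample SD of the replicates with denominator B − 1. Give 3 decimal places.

Bootstrap SE is the standard deviation of the 12 replicate interquartile ranges.
Mean of replicates: (4.1646 + 3.6711 + 3.7756 + 4.1477 + 4.3110 + 3.8032 + 4.0557 + 2.2632 + 4.4319 + 4.2497 + 4.2015 + 2.9904) / 12 = 46.06560 / 12 = 3.83880
Sum of squared deviations: (+0.32580)² + (−0.16770)² + (−0.06320)² + (+0.30890)² + (+0.47220)² + (−0.03560)² + (+0.21690)² + (−1.57560)² + (+0.59310)² + (+0.41090)² + (+0.36270)² + (−0.84840)² = 4.35942
Variance = 4.35942 / 11 = 0.39631
SE* = √0.39631

SE* = 0.630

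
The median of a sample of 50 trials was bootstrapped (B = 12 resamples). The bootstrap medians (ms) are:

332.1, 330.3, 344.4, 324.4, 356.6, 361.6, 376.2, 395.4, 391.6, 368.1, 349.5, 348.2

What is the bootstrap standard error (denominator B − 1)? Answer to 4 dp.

Bootstrap SE is the standard deviation of the 12 replicate medians.
Mean of replicates: (332.1 + 330.3 + 344.4 + 324.4 + 356.6 + 361.6 + 376.2 + 395.4 + 391.6 + 368.1 + 349.5 + 348.2) / 12 = 4278.40000 / 12 = 356.53333
Sum of squared deviations: (−24.43333)² + (−26.23333)² + (−12.13333)² + (−32.13333)² + (+0.06667)² + (+5.06667)² + (+19.66667)² + (+38.86667)² + (+35.06667)² + (+11.56667)² + (−7.03333)² + (−8.33333)² = 5870.38667
Variance = 5870.38667 / 11 = 533.67152
SE* = √533.67152

SE* = 23.1013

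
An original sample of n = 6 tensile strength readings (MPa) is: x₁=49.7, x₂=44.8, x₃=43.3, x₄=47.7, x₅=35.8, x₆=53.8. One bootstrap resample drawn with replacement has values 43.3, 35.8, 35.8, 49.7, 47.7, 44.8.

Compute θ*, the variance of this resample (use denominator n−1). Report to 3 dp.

θ* = 34.771

Mean = 42.8500; sum of squared deviations = 173.8550
s² = 173.8550 / 5 = 34.7710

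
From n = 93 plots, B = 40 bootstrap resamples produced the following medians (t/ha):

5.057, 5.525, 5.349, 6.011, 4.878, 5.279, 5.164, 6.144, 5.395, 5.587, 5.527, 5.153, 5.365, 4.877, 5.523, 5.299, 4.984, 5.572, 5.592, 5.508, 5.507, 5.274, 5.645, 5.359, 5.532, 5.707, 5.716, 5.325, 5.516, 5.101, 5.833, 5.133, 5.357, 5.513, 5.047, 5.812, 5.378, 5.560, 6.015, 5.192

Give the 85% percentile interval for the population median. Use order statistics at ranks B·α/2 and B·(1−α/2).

Sorted replicates: 4.877, 4.878, 4.984, 5.047, 5.057, 5.101, 5.133, 5.153, 5.164, 5.192, 5.274, 5.279, 5.299, 5.325, 5.349, 5.357, 5.359, 5.365, 5.378, 5.395, 5.507, 5.508, 5.513, 5.516, 5.523, 5.525, 5.527, 5.532, 5.560, 5.572, 5.587, 5.592, 5.645, 5.707, 5.716, 5.812, 5.833, 6.011, 6.015, 6.144
α = 0.15; lower rank = 40 × 0.075 = 3; upper rank = 40 × 0.925 = 37.
The 3rd smallest replicate is 4.984; the 37th is 5.833.

(4.984, 5.833)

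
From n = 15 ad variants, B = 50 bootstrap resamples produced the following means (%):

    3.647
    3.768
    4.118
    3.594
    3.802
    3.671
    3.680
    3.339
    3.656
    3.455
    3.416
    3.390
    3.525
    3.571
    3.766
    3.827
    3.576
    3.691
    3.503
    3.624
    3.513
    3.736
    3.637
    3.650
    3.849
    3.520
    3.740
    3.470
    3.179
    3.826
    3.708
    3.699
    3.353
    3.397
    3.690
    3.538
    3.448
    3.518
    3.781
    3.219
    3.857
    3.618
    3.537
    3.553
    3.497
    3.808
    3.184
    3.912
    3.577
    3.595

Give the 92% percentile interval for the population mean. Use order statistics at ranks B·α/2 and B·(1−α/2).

Sorted replicates: 3.179, 3.184, 3.219, 3.339, 3.353, 3.390, 3.397, 3.416, 3.448, 3.455, 3.470, 3.497, 3.503, 3.513, 3.518, 3.520, 3.525, 3.537, 3.538, 3.553, 3.571, 3.576, 3.577, 3.594, 3.595, 3.618, 3.624, 3.637, 3.647, 3.650, 3.656, 3.671, 3.680, 3.690, 3.691, 3.699, 3.708, 3.736, 3.740, 3.766, 3.768, 3.781, 3.802, 3.808, 3.826, 3.827, 3.849, 3.857, 3.912, 4.118
α = 0.08; lower rank = 50 × 0.040 = 2; upper rank = 50 × 0.960 = 48.
The 2nd smallest replicate is 3.184; the 48th is 3.857.

(3.184, 3.857)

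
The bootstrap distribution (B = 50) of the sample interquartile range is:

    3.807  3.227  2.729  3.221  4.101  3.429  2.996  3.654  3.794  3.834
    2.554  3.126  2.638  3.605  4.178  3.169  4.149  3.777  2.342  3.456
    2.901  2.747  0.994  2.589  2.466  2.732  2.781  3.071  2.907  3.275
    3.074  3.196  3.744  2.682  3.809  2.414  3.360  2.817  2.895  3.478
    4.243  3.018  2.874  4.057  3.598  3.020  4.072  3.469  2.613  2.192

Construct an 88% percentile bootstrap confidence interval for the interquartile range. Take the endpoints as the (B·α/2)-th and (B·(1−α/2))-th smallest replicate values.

(2.342, 4.101)

Sorted replicates: 0.994, 2.192, 2.342, 2.414, 2.466, 2.554, 2.589, 2.613, 2.638, 2.682, 2.729, 2.732, 2.747, 2.781, 2.817, 2.874, 2.895, 2.901, 2.907, 2.996, 3.018, 3.020, 3.071, 3.074, 3.126, 3.169, 3.196, 3.221, 3.227, 3.275, 3.360, 3.429, 3.456, 3.469, 3.478, 3.598, 3.605, 3.654, 3.744, 3.777, 3.794, 3.807, 3.809, 3.834, 4.057, 4.072, 4.101, 4.149, 4.178, 4.243
α = 0.12; lower rank = 50 × 0.060 = 3; upper rank = 50 × 0.940 = 47.
The 3rd smallest replicate is 2.342; the 47th is 4.101.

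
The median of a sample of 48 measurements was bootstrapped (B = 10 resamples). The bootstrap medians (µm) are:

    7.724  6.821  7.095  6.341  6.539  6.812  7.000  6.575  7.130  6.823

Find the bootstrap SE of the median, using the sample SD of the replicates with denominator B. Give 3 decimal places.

Bootstrap SE is the standard deviation of the 10 replicate medians.
Mean of replicates: (7.724 + 6.821 + 7.095 + 6.341 + 6.539 + 6.812 + 7.000 + 6.575 + 7.130 + 6.823) / 10 = 68.8600 / 10 = 6.8860
Sum of squared deviations: (+0.8380)² + (−0.0650)² + (+0.2090)² + (−0.5450)² + (−0.3470)² + (−0.0740)² + (+0.1140)² + (−0.3110)² + (+0.2440)² + (−0.0630)² = 1.3463
Variance = 1.3463 / 10 = 0.1346
SE* = √0.1346

SE* = 0.367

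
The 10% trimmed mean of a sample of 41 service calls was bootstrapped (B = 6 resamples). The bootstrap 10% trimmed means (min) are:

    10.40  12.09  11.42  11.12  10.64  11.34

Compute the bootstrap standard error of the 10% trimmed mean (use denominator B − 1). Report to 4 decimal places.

SE* = 0.6023

Bootstrap SE is the standard deviation of the 6 replicate 10% trimmed means.
Mean of replicates: (10.40 + 12.09 + 11.42 + 11.12 + 10.64 + 11.34) / 6 = 67.01000 / 6 = 11.16833
Sum of squared deviations: (−0.76833)² + (+0.92167)² + (+0.25167)² + (−0.04833)² + (−0.52833)² + (+0.17167)² = 1.81408
Variance = 1.81408 / 5 = 0.36282
SE* = √0.36282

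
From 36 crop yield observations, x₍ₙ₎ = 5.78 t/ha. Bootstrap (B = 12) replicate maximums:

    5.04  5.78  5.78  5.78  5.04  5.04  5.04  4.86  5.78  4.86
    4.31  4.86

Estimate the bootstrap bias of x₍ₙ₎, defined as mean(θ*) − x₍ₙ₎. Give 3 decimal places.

bias = −0.599

mean(θ*) = (5.04 + 5.78 + 5.78 + 5.78 + 5.04 + 5.04 + 5.04 + 4.86 + 5.78 + 4.86 + 4.31 + 4.86) / 12 = 5.1808
bias = 5.1808 − 5.78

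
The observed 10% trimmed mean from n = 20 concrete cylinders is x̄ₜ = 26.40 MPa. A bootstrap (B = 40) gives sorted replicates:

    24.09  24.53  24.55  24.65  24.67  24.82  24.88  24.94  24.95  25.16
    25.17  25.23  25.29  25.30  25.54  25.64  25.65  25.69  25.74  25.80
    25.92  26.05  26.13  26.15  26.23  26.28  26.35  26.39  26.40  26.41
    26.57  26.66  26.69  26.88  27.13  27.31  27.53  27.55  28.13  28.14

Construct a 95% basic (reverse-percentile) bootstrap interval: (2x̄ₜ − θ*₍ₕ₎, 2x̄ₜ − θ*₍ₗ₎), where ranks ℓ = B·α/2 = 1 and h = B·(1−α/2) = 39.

Percentile endpoints at ranks 1 and 39: θ*₍1₎ = 24.09, θ*₍39₎ = 28.13.
Basic interval reflects these around x̄ₜ:
  lower = 2 × 26.40 − 28.13 = 24.67
  upper = 2 × 26.40 − 24.09 = 28.71

(24.67, 28.71)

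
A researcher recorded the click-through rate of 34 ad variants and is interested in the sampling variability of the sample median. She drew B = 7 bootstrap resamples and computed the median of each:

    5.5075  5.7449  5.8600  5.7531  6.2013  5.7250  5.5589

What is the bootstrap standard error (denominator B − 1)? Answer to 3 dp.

Bootstrap SE is the standard deviation of the 7 replicate medians.
Mean of replicates: (5.5075 + 5.7449 + 5.8600 + 5.7531 + 6.2013 + 5.7250 + 5.5589) / 7 = 40.35070 / 7 = 5.76439
Sum of squared deviations: (−0.25689)² + (−0.01949)² + (+0.09561)² + (−0.01129)² + (+0.43691)² + (−0.03939)² + (−0.20549)² = 0.31031
Variance = 0.31031 / 6 = 0.05172
SE* = √0.05172

SE* = 0.227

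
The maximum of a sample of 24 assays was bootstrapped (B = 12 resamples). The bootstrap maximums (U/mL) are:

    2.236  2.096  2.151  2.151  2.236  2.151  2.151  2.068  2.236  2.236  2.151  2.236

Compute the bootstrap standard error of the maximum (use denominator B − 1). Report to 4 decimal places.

SE* = 0.0597

Bootstrap SE is the standard deviation of the 12 replicate maximums.
Mean of replicates: (2.236 + 2.096 + 2.151 + 2.151 + 2.236 + 2.151 + 2.151 + 2.068 + 2.236 + 2.236 + 2.151 + 2.236) / 12 = 26.09900 / 12 = 2.17492
Sum of squared deviations: (+0.06108)² + (−0.07892)² + (−0.02392)² + (−0.02392)² + (+0.06108)² + (−0.02392)² + (−0.02392)² + (−0.10692)² + (+0.06108)² + (+0.06108)² + (−0.02392)² + (+0.06108)² = 0.03917
Variance = 0.03917 / 11 = 0.00356
SE* = √0.00356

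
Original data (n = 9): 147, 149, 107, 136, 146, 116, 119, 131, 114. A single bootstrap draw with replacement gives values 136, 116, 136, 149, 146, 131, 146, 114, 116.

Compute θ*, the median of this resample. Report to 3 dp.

θ* = 136.000

Sorted: 114, 116, 116, 131, 136, 136, 146, 146, 149
Median = middle value = 136.000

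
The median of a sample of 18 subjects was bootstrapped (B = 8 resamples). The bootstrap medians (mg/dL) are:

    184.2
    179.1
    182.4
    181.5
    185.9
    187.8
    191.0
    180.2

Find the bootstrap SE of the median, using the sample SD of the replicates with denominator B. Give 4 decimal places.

Bootstrap SE is the standard deviation of the 8 replicate medians.
Mean of replicates: (184.2 + 179.1 + 182.4 + 181.5 + 185.9 + 187.8 + 191.0 + 180.2) / 8 = 1472.10000 / 8 = 184.01250
Sum of squared deviations: (+0.18750)² + (−4.91250)² + (−1.61250)² + (−2.51250)² + (+1.88750)² + (+3.78750)² + (+6.98750)² + (−3.81250)² = 114.34875
Variance = 114.34875 / 8 = 14.29359
SE* = √14.29359

SE* = 3.7807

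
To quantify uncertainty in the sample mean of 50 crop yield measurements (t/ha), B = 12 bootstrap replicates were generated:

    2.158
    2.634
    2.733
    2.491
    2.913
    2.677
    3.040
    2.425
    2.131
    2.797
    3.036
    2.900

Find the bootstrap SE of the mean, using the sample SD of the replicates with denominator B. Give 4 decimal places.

SE* = 0.2955

Bootstrap SE is the standard deviation of the 12 replicate means.
Mean of replicates: (2.158 + 2.634 + 2.733 + 2.491 + 2.913 + 2.677 + 3.040 + 2.425 + 2.131 + 2.797 + 3.036 + 2.900) / 12 = 31.93500 / 12 = 2.66125
Sum of squared deviations: (−0.50325)² + (−0.02725)² + (+0.07175)² + (−0.17025)² + (+0.25175)² + (+0.01575)² + (+0.37875)² + (−0.23625)² + (−0.53025)² + (+0.13575)² + (+0.37475)² + (+0.23875)² = 1.04806
Variance = 1.04806 / 12 = 0.08734
SE* = √0.08734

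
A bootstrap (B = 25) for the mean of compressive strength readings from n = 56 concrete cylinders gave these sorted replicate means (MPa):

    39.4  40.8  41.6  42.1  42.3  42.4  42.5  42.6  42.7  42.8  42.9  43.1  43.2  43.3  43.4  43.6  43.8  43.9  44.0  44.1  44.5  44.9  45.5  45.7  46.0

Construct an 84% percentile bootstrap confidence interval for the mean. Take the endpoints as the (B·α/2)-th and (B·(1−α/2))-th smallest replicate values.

α = 0.16; lower rank = 25 × 0.080 = 2; upper rank = 25 × 0.920 = 23.
The 2nd smallest replicate is 40.8; the 23rd is 45.5.

(40.8, 45.5)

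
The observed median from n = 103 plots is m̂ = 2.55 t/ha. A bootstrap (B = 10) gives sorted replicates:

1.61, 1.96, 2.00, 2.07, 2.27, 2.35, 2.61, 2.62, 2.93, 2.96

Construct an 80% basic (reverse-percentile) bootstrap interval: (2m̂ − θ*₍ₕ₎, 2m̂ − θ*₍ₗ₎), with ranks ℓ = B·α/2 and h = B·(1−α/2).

Percentile endpoints at ranks 1 and 9: θ*₍1₎ = 1.61, θ*₍9₎ = 2.93.
Basic interval reflects these around m̂:
  lower = 2 × 2.55 − 2.93 = 2.17
  upper = 2 × 2.55 − 1.61 = 3.49

(2.17, 3.49)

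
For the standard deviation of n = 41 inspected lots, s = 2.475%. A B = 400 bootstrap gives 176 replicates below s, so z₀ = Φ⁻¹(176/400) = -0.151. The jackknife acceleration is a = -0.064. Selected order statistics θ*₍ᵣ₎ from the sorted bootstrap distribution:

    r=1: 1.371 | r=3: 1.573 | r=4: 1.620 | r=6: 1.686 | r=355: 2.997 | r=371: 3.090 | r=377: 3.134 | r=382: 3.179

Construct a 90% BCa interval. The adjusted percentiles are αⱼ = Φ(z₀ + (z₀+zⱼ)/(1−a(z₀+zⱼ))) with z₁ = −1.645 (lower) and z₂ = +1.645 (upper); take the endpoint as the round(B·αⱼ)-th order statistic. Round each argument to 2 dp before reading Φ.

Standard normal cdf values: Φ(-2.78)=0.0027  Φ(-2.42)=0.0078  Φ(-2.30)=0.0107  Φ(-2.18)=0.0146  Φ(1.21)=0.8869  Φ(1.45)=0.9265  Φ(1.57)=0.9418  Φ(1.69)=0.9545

(1.686, 2.997)

Lower: z₀ + z₁ = -0.151 + (-1.645) = -1.796; 1 − a(z₀+z₁) = 1 − (-0.064)(-1.796) = 0.8851; argument = -0.151 + (-1.796)/0.8851 = -2.1803 → -2.18.
α₁ = Φ(-2.18) = 0.0146; rank = round(400 × 0.0146) = 6; θ*₍6₎ = 1.686.
Upper: z₀ + z₂ = 1.494; 1 − a(z₀+z₂) = 1.0956; argument = 1.2126 → 1.21; α₂ = 0.8869; rank = 355; θ*₍355₎ = 2.997.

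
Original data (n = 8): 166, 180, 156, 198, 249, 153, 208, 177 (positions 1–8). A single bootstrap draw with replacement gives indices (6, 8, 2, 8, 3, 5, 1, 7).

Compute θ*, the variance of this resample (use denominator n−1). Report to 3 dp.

θ* = 997.071

Resample values: 153, 177, 180, 177, 156, 249, 166, 208.
Mean = 183.2500; sum of squared deviations = 6979.5000
s² = 6979.5000 / 7 = 997.0714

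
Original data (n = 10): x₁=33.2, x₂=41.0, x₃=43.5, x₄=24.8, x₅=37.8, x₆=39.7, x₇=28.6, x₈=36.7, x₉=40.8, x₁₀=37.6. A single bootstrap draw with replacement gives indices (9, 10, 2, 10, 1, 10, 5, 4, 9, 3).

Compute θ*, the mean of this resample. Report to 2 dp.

Resample values: 40.8, 37.6, 41.0, 37.6, 33.2, 37.6, 37.8, 24.8, 40.8, 43.5.
Mean = (40.8 + 37.6 + 41.0 + 37.6 + 33.2 + 37.6 + 37.8 + 24.8 + 40.8 + 43.5) / 10 = 374.70 / 10 = 37.47

θ* = 37.47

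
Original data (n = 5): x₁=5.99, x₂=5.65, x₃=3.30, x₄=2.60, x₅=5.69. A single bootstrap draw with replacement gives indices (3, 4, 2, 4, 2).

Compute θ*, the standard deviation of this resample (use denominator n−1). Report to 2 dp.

θ* = 1.57

Resample values: 3.30, 2.60, 5.65, 2.60, 5.65.
Mean = 3.9600; sum of squared deviations = 9.8470
s² = 9.8470 / 4 = 2.4618
s = √2.4618 = 1.57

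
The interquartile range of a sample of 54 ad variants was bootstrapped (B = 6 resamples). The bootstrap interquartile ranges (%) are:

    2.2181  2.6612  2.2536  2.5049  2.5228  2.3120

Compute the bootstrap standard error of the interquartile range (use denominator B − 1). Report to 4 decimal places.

Bootstrap SE is the standard deviation of the 6 replicate interquartile ranges.
Mean of replicates: (2.2181 + 2.6612 + 2.2536 + 2.5049 + 2.5228 + 2.3120) / 6 = 14.47260 / 6 = 2.41210
Sum of squared deviations: (−0.19400)² + (+0.24910)² + (−0.15850)² + (+0.09280)² + (+0.11070)² + (−0.10010)² = 0.15570
Variance = 0.15570 / 5 = 0.03114
SE* = √0.03114

SE* = 0.1765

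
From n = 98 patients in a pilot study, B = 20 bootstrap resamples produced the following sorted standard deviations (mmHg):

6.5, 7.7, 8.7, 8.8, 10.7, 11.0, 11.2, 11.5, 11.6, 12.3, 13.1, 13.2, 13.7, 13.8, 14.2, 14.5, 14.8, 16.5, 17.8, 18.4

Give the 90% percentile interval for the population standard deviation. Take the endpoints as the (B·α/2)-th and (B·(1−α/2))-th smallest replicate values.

(6.5, 17.8)

α = 0.10; lower rank = 20 × 0.050 = 1; upper rank = 20 × 0.950 = 19.
The 1st smallest replicate is 6.5; the 19th is 17.8.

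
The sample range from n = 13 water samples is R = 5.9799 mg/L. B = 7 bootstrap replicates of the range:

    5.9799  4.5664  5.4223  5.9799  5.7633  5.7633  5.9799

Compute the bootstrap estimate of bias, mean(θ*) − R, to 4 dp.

bias = −0.3435

mean(θ*) = (5.9799 + 4.5664 + 5.4223 + 5.9799 + 5.7633 + 5.7633 + 5.9799) / 7 = 5.63643
bias = 5.63643 − 5.9799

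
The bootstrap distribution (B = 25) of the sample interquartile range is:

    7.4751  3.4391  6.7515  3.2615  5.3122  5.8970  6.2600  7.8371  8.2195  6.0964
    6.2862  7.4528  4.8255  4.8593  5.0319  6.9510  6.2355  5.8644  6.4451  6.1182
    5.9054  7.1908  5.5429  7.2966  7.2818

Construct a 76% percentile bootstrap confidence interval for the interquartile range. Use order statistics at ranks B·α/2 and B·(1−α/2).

(4.8255, 7.4528)

Sorted replicates: 3.2615, 3.4391, 4.8255, 4.8593, 5.0319, 5.3122, 5.5429, 5.8644, 5.8970, 5.9054, 6.0964, 6.1182, 6.2355, 6.2600, 6.2862, 6.4451, 6.7515, 6.9510, 7.1908, 7.2818, 7.2966, 7.4528, 7.4751, 7.8371, 8.2195
α = 0.24; lower rank = 25 × 0.120 = 3; upper rank = 25 × 0.880 = 22.
The 3rd smallest replicate is 4.8255; the 22nd is 7.4528.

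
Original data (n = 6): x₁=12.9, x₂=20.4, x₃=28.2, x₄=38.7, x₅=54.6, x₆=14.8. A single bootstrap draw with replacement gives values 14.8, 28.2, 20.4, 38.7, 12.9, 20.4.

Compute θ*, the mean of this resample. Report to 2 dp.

Mean = (14.8 + 28.2 + 20.4 + 38.7 + 12.9 + 20.4) / 6 = 135.40 / 6 = 22.57

θ* = 22.57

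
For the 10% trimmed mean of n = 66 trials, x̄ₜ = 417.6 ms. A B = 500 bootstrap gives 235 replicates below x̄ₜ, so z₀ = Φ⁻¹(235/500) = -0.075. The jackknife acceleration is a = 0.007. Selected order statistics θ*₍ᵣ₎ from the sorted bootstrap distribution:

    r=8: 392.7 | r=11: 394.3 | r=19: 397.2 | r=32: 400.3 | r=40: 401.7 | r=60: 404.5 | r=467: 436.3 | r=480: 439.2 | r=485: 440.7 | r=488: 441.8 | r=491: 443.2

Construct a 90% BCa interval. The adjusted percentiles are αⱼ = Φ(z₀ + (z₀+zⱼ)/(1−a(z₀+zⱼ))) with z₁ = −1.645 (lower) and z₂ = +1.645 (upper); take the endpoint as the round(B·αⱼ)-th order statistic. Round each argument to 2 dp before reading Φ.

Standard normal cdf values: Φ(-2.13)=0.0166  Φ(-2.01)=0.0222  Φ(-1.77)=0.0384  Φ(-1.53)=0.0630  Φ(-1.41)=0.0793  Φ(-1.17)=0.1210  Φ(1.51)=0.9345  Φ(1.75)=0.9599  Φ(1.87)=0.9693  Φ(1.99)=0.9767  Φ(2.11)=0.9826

(397.2, 436.3)

Lower: z₀ + z₁ = -0.075 + (-1.645) = -1.720; 1 − a(z₀+z₁) = 1 − (0.007)(-1.720) = 1.0120; argument = -0.075 + (-1.720)/1.0120 = -1.7745 → -1.77.
α₁ = Φ(-1.77) = 0.0384; rank = round(500 × 0.0384) = 19; θ*₍19₎ = 397.2.
Upper: z₀ + z₂ = 1.570; 1 − a(z₀+z₂) = 0.9890; argument = 1.5124 → 1.51; α₂ = 0.9345; rank = 467; θ*₍467₎ = 436.3.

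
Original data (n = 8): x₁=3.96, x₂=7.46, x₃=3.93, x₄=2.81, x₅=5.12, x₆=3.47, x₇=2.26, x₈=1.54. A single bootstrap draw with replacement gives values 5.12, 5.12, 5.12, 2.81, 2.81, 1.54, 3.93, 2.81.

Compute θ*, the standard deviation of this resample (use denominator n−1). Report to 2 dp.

θ* = 1.37

Mean = 3.6575; sum of squared deviations = 13.1296
s² = 13.1296 / 7 = 1.8757
s = √1.8757 = 1.37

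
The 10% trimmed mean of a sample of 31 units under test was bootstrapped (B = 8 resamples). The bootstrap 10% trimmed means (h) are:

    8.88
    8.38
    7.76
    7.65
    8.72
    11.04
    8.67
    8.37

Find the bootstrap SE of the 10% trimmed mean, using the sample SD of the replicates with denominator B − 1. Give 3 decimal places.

Bootstrap SE is the standard deviation of the 8 replicate 10% trimmed means.
Mean of replicates: (8.88 + 8.38 + 7.76 + 7.65 + 8.72 + 11.04 + 8.67 + 8.37) / 8 = 69.4700 / 8 = 8.6837
Sum of squared deviations: (+0.1963)² + (−0.3037)² + (−0.9238)² + (−1.0337)² + (+0.0363)² + (+2.3562)² + (−0.0137)² + (−0.3138)² = 7.7046
Variance = 7.7046 / 7 = 1.1007
SE* = √1.1007

SE* = 1.049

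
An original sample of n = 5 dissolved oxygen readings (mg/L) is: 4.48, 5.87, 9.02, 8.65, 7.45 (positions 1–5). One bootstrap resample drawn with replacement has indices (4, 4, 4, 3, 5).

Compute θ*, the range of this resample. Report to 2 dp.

Resample values: 8.65, 8.65, 8.65, 9.02, 7.45.
Range = 9.02 − 7.45 = 1.57

θ* = 1.57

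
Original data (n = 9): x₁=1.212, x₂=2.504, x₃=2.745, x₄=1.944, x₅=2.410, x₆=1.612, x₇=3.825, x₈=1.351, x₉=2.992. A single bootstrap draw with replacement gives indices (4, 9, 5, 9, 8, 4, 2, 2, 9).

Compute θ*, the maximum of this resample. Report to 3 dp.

θ* = 2.992

Resample values: 1.944, 2.992, 2.410, 2.992, 1.351, 1.944, 2.504, 2.504, 2.992.
Maximum = 2.992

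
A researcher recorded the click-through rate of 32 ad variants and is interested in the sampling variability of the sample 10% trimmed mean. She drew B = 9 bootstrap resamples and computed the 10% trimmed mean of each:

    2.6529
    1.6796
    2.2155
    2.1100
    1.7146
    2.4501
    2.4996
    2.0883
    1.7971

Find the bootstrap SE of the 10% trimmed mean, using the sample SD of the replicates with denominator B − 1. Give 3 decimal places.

Bootstrap SE is the standard deviation of the 9 replicate 10% trimmed means.
Mean of replicates: (2.6529 + 1.6796 + 2.2155 + 2.1100 + 1.7146 + 2.4501 + 2.4996 + 2.0883 + 1.7971) / 9 = 19.20770 / 9 = 2.13419
Sum of squared deviations: (+0.51871)² + (−0.45459)² + (+0.08131)² + (−0.02419)² + (−0.41959)² + (+0.31591)² + (+0.36541)² + (−0.04589)² + (−0.33709)² = 1.00802
Variance = 1.00802 / 8 = 0.12600
SE* = √0.12600

SE* = 0.355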